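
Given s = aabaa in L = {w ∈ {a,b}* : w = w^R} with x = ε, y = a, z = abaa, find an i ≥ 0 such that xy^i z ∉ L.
i = 2

xy²z = ε · aa · abaa = aaabaa; aaabaa reversed is aabaaa ≠ aaabaa, so it is not a palindrome and is not in L.
(Other choices also work, e.g. i = 0, 3; only i = 1 is guaranteed to stay in L since xy¹z = s.)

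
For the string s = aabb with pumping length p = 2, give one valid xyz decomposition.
x = '', y = 'a', z = 'abb'

For s = aabb and p = 2, one valid decomposition is:
- x = '' (length 0)
- y = 'a' (length 1)
- z = 'abb' (length 3)

Verification:
- xyz = '' + 'a' + 'abb' = aabb ✓
- |xy| = 1 ≤ 2 ✓
- |y| = 1 > 0 ✓

All pumping lemma constraints are satisfied.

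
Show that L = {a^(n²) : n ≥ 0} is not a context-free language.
Assume for contradiction that L is context-free, and let p ≥ 1 be the pumping length given by the pumping lemma for CFLs.
Choose s = a^(p²). Then s ∈ L and |s| = p² ≥ p.
By the CFL pumping lemma, s = uvxyz for some u, v, x, y, z with |vxy| ≤ p, |vy| ≥ 1, and uv^i xy^i z ∈ L for every i ≥ 0.
All symbols are a's, so only lengths matter: let k = |vy|, with 1 ≤ k ≤ |vxy| ≤ p.

Take i = 2: |uv²xy²z| = p² + k, and p² < p² + k ≤ p² + p < (p + 1)².
So the length lies strictly between consecutive squares and is not a perfect square; uv²xy²z ∉ L.

This contradicts the CFL pumping lemma, which requires uv^i xy^i z ∈ L for all i ≥ 0.
Hence L = {a^(n²) : n ≥ 0} is not context-free. ∎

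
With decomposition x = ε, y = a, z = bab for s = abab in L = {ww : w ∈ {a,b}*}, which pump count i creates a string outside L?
i = 2

xy²z = ε · aa · bab = aabab; aabab has odd length 5, so it cannot be written as ww and is not in L.
(Other choices also work, e.g. i = 0, 3; only i = 1 is guaranteed to stay in L since xy¹z = s.)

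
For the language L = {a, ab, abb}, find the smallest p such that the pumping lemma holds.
p = 4

For a finite language L, the pumping lemma holds vacuously if p > max|s| for s ∈ L.

The longest string in L = {a, ab, abb} has length 3.
If p = 4, then no string s ∈ L has |s| ≥ p, so the condition is vacuously true.

The minimum pumping length is p = 4.

Why no smaller p works: for any p ≤ 3, the longest string s ∈ L has |s| = 3 ≥ p, so it would
have to be pumpable; but pumping up (i = 2, 3, ...) produces ever longer strings, which cannot all lie in the
finite language L. So the pumping property fails for every p ≤ 3.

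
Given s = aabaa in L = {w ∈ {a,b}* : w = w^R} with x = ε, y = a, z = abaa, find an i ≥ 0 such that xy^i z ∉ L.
i = 2

xy²z = ε · aa · abaa = aaabaa; aaabaa reversed is aabaaa ≠ aaabaa, so it is not a palindrome and is not in L.
(Other choices also work, e.g. i = 0, 3; only i = 1 is guaranteed to stay in L since xy¹z = s.)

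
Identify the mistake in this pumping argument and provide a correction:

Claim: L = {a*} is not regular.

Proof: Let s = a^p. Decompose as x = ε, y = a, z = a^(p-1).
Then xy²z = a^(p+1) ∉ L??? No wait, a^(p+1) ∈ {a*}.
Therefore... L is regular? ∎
Error: The proof attempts to show a*  is not regular, but a* IS regular!

Correction: a* is a regular language (recognized by a simple DFA with one accepting state and self-loop on 'a'). The pumping lemma can only prove non-regularity, not regularity. For regular languages, pumping always works.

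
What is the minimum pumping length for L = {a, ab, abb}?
p = 4

For a finite language L, the pumping lemma holds vacuously if p > max|s| for s ∈ L.

The longest string in L = {a, ab, abb} has length 3.
If p = 4, then no string s ∈ L has |s| ≥ p, so the condition is vacuously true.

The minimum pumping length is p = 4.

Why no smaller p works: for any p ≤ 3, the longest string s ∈ L has |s| = 3 ≥ p, so it would
have to be pumpable; but pumping up (i = 2, 3, ...) produces ever longer strings, which cannot all lie in the
finite language L. So the pumping property fails for every p ≤ 3.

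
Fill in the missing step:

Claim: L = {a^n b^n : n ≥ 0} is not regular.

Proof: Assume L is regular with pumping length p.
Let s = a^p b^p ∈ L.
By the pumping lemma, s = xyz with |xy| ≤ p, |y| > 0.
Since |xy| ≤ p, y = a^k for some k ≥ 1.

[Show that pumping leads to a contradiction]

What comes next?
Consider xy²z = a^(p+k) b^p.

Since k ≥ 1, we have p + k > p.
So xy²z has more a's than b's: (p+k) a's vs p b's.
This means xy²z ∉ L because a^n b^n requires equal counts.

This contradicts the pumping lemma which states xy²z ∈ L.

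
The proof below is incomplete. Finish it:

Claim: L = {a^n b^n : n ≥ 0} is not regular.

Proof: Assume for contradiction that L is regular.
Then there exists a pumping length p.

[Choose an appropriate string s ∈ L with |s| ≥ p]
s = a^p b^p

This string is in L (has equal a's and b's) and has length 2p ≥ p.
Any decomposition xyz with |xy| ≤ p means y consists only of a's,
so pumping will unbalance the counts.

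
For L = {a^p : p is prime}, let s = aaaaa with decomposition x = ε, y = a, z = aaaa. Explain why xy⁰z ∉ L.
xy⁰z = aaaa ∉ L

Pumping with i = 0 replaces y = a by y⁰ = ε:
- Original: s = xyz = aaaaa; aaaaa has length 5, which is prime, so it is in L
- Pumped: xy⁰z = ε · ε · aaaa = aaaa
- aaaa has length 4 = 2 × 2, which is not prime, so it is not in L

The pumping lemma would require xy⁰z ∈ L, so this decomposition yields a contradiction.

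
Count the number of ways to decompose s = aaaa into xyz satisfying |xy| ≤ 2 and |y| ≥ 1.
3

For s = 'aaaa' with pumping length p = 2:

Constraints: |xy| ≤ 2, |y| > 0

Valid decompositions (|xy| ≤ p, |y| ≥ 1):
  • x='', y='a', z='aaa'
  • x='a', y='a', z='aa'
  • x='', y='aa', z='aa'

Total count: 3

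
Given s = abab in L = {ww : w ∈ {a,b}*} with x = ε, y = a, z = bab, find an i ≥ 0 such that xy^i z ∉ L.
i = 2

xy²z = ε · aa · bab = aabab; aabab has odd length 5, so it cannot be written as ww and is not in L.
(Other choices also work, e.g. i = 0, 3; only i = 1 is guaranteed to stay in L since xy¹z = s.)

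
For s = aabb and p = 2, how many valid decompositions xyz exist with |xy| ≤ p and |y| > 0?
3

For s = 'aabb' with pumping length p = 2:

Constraints: |xy| ≤ 2, |y| > 0

Valid decompositions (|xy| ≤ p, |y| ≥ 1):
  • x='', y='a', z='abb'
  • x='a', y='a', z='bb'
  • x='', y='aa', z='bb'

Total count: 3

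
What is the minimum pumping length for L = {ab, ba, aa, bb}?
p = 3

For a finite language L, the pumping lemma holds vacuously if p > max|s| for s ∈ L.

The longest string in L = {ab, ba, aa, bb} has length 2.
If p = 3, then no string s ∈ L has |s| ≥ p, so the condition is vacuously true.

The minimum pumping length is p = 3.

Why no smaller p works: for any p ≤ 2, the longest string s ∈ L has |s| = 2 ≥ p, so it would
have to be pumpable; but pumping up (i = 2, 3, ...) produces ever longer strings, which cannot all lie in the
finite language L. So the pumping property fails for every p ≤ 2.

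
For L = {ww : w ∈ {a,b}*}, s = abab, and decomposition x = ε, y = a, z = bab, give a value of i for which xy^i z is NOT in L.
i = 0

xy⁰z = ε · ε · bab = bab; bab has odd length 3, so it cannot be written as ww and is not in L.
(Other choices also work, e.g. i = 2, 3; only i = 1 is guaranteed to stay in L since xy¹z = s.)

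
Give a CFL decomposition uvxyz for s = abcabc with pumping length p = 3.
u='ab', v='c', x='a', y='b', z='c'

For s = abcabc with pumping length p = 3:

One valid decomposition:
- u = 'ab'
- v = 'c'
- x = 'a'
- y = 'b'
- z = 'c'

Verification:
- uvxyz = 'ab' + 'c' + 'a' + 'b' + 'c' = abcabc ✓
- |vxy| = |'cab'| = 3 ≤ 3 ✓
- |vy| = |'cb'| = 2 > 0 ✓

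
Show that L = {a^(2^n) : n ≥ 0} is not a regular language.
Assume for contradiction that L is regular, and let p ≥ 1 be the pumping length given by the pumping lemma.
Choose s = a^(2^p). Then s ∈ L and |s| = 2^p ≥ p.
By the pumping lemma, s = xyz for some x, y, z with |xy| ≤ p, |y| ≥ 1, and xy^i z ∈ L for every i ≥ 0.
Here y = a^k for some k with 1 ≤ k ≤ |xy| ≤ p, and p < 2^p.

Take i = 2: |xy²z| = 2^p + k.
Now 2^p < 2^p + k ≤ 2^p + p < 2^p + 2^p = 2^(p+1).
So |xy²z| lies strictly between the consecutive powers of two 2^p and 2^(p+1), hence is not a power of 2, and xy²z ∉ L.

This contradicts the pumping lemma, which requires xy^i z ∈ L for all i ≥ 0.
Hence L = {a^(2^n) : n ≥ 0} is not regular. ∎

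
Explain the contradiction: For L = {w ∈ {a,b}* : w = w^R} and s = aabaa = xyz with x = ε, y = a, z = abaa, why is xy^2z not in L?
xy²z = aaabaa ∉ L

Pumping with i = 2 replaces y = a by y² = aa:
- Original: s = xyz = aabaa; aabaa reversed is aabaa, the same string, so it is a palindrome and is in L
- Pumped: xy²z = ε · aa · abaa = aaabaa
- aaabaa reversed is aabaaa ≠ aaabaa, so it is not a palindrome and is not in L

The pumping lemma would require xy²z ∈ L, so this decomposition yields a contradiction.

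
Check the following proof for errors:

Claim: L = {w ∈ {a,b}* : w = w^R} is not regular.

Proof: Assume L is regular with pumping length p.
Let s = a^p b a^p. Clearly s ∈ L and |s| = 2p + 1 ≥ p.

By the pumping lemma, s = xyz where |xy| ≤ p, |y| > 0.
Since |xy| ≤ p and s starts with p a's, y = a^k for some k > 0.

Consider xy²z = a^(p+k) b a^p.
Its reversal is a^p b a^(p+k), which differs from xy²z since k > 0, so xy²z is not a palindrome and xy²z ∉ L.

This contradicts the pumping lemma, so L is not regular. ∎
The proof is correct.

This proof is valid because:
1. s = a^p b a^p is in L and is chosen in terms of p, so |s| ≥ p holds for every p
2. The decomposition analysis is correct: |xy| ≤ p forces y to lie inside the leading a's
3. The contradiction is valid: a^(p+k) b a^p has more a's before the b than after it, so it is not a palindrome
4. The conclusion follows logically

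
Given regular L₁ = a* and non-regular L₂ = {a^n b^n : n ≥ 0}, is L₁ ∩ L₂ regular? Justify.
Yes — L₁ ∩ L₂ is regular.

A string of a* contains no b's, and the only string of {a^n b^n} with no b's is ε (n = 0). So L₁ ∩ L₂ = {ε}, a finite language, which is regular.

Note that the bare facts "L₁ regular, L₂ non-regular" do not settle the question by themselves: the closure of regular languages under ∪, ∩, complement and difference applies only when BOTH operands are regular. With a non-regular operand the result can come out regular or non-regular depending on the specific languages, so one has to work out L₁ ∩ L₂ for this particular pair, as above.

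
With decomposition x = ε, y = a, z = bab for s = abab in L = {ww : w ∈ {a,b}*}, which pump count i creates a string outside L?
i = 3

xy³z = ε · aaa · bab = aaabab; aaabab has length 6; its halves are aaa and bab, which differ, so it is not in L.
(Other choices also work, e.g. i = 0, 2; only i = 1 is guaranteed to stay in L since xy¹z = s.)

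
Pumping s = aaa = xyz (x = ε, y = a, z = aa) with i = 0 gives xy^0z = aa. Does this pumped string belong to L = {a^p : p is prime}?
Yes

xy⁰z = ε · ε · aa = aa.
aa has length 2, which is prime, so it is in L.
(A single pumped string landing in L is not a contradiction by itself; a non-regularity proof needs some i for which xy^i z ∉ L, for every admissible decomposition.)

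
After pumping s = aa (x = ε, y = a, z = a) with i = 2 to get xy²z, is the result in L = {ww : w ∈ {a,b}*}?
No

xy²z = ε · aa · a = aaa.
aaa has odd length 3, so it cannot be written as ww and is not in L.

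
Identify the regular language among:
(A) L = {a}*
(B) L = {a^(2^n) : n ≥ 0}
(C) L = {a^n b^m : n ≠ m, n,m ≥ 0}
(A) {a}*

(A) L = {a}* is regular.

This can be recognized by a finite automaton (DFA/NFA).
Regular expressions like {a}* define regular languages.

The other choices are not regular:
- {a^(2^n) : n ≥ 0}: After pumping, length is no longer a power of 2
- {a^n b^m : n ≠ m, n,m ≥ 0}: After pumping a's, we can make n = m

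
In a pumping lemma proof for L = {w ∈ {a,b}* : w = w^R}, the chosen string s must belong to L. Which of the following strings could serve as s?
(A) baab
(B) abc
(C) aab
(A) baab

The pumping lemma is applied to a string s that lies in L, so first check membership of each option:
- (A) baab reversed is baab, the same string, so it is a palindrome and is in L ✓
- (B) abc reversed is cba ≠ abc, so it is not a palindrome and is not in L ✗
- (C) aab reversed is baa ≠ aab, so it is not a palindrome and is not in L ✗

Only (A) baab is in L, so it is the only candidate that could play the role of s.
(In a complete proof one picks s in terms of the pumping length p so that |s| ≥ p is guaranteed; a fixed string like baab illustrates the shape of such an s.)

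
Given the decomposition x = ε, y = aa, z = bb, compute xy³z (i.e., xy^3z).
aaaaaabb

Given x = '', y = 'aa', z = 'bb' and i = 3:

xy^3z = x + y·y·...·y (3 times) + z
       = '' + 'aa'^3 + 'bb'
       = '' + 'aaaaaa' + 'bb'
       = 'aaaaaabb'

The pumped string is 'aaaaaabb' with length 8.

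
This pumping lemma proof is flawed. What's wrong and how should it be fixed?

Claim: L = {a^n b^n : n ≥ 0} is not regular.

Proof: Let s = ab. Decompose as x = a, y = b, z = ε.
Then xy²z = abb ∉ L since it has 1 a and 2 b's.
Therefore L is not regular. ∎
Error: The string s = ab might be shorter than the pumping length p.

Correction: Choose s = a^p b^p to ensure |s| ≥ p. Also, the decomposition is wrong: with |xy| ≤ p, y cannot include b's when s starts with p a's.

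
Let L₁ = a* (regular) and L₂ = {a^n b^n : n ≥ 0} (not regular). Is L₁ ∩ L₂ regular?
Yes — L₁ ∩ L₂ is regular.

A string of a* contains no b's, and the only string of {a^n b^n} with no b's is ε (n = 0). So L₁ ∩ L₂ = {ε}, a finite language, which is regular.

Note that the bare facts "L₁ regular, L₂ non-regular" do not settle the question by themselves: the closure of regular languages under ∪, ∩, complement and difference applies only when BOTH operands are regular. With a non-regular operand the result can come out regular or non-regular depending on the specific languages, so one has to work out L₁ ∩ L₂ for this particular pair, as above.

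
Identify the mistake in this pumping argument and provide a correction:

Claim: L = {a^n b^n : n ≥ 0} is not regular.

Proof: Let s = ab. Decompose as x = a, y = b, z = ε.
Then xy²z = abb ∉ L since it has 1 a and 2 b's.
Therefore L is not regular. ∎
Error: The string s = ab might be shorter than the pumping length p.

Correction: Choose s = a^p b^p to ensure |s| ≥ p. Also, the decomposition is wrong: with |xy| ≤ p, y cannot include b's when s starts with p a's.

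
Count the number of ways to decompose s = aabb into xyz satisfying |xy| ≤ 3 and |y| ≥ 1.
6

For s = 'aabb' with pumping length p = 3:

Constraints: |xy| ≤ 3, |y| > 0

Valid decompositions (|xy| ≤ p, |y| ≥ 1):
  • x='', y='a', z='abb'
  • x='a', y='a', z='bb'
  • x='', y='aa', z='bb'
  • x='aa', y='b', z='b'
  • x='a', y='ab', z='b'
  • x='', y='aab', z='b'

Total count: 6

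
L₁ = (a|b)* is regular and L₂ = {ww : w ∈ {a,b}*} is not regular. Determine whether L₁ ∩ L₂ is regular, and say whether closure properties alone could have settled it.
No — L₁ ∩ L₂ is not regular.

(a|b)* is all strings over {a,b}, so L₁ ∩ L₂ = {ww : w ∈ {a,b}*} = L₂ itself, which is not regular (pump s = a^p b a^p b).

Note that the bare facts "L₁ regular, L₂ non-regular" do not settle the question by themselves: the closure of regular languages under ∪, ∩, complement and difference applies only when BOTH operands are regular. With a non-regular operand the result can come out regular or non-regular depending on the specific languages, so one has to work out L₁ ∩ L₂ for this particular pair, as above.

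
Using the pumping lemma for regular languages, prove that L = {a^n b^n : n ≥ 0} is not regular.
Assume for contradiction that L is regular, and let p ≥ 1 be the pumping length given by the pumping lemma.
Choose s = a^p b^p. Then s ∈ L and |s| = 2p ≥ p.
By the pumping lemma, s = xyz for some x, y, z with |xy| ≤ p, |y| ≥ 1, and xy^i z ∈ L for every i ≥ 0.
Since |xy| ≤ p and the first p symbols of s are all a's, we must have y = a^k for some k with 1 ≤ k ≤ p.

Take i = 0: xy⁰z = a^(p − k) b^p.
This string has p − k a's but p b's, and p − k < p because k ≥ 1. So xy⁰z ∉ L.

This contradicts the pumping lemma, which requires xy^i z ∈ L for all i ≥ 0.
Hence L = {a^n b^n : n ≥ 0} is not regular. ∎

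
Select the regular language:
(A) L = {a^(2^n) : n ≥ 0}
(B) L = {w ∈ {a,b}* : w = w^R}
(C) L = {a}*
(C) {a}*

(C) L = {a}* is regular.

This can be recognized by a finite automaton (DFA/NFA).
Regular expressions like {a}* define regular languages.

The other choices are not regular:
- {a^(2^n) : n ≥ 0}: After pumping, length is no longer a power of 2
- {w ∈ {a,b}* : w = w^R}: After pumping, the string is no longer symmetric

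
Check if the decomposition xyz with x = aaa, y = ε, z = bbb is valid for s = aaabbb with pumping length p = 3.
Violated: |y| > 0

The decomposition x = aaa, y = ε, z = bbb for s = aaabbb with p = 3
violates the constraint: |y| > 0

|y| = 0, but the pumping lemma requires |y| > 0 (y must be non-empty).

Pumping lemma constraints:
1. xyz = s (decomposition is valid)
2. |xy| ≤ p
3. |y| > 0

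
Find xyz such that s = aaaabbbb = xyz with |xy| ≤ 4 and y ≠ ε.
x = '', y = 'a', z = 'aaabbbb'

For s = aaaabbbb and p = 4, one valid decomposition is:
- x = '' (length 0)
- y = 'a' (length 1)
- z = 'aaabbbb' (length 7)

Verification:
- xyz = '' + 'a' + 'aaabbbb' = aaaabbbb ✓
- |xy| = 1 ≤ 4 ✓
- |y| = 1 > 0 ✓

All pumping lemma constraints are satisfied.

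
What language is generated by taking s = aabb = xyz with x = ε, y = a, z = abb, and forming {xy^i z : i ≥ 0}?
{xy^i z : i ≥ 0} = {a^(i+1) b^2 : i ≥ 0} = {abb, aabb, aaabb, ...}

With x = ε, y = a, z = abb: Starting with aabb and pumping the first 'a' (z = abb keeps the second 'a'), we get strings with i+1 a's followed by 2 b's for i = 0, 1, 2, ...; note bb is not produced because z always contributes one a.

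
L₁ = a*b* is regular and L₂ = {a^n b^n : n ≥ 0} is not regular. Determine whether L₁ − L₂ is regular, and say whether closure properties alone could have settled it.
No — L₁ − L₂ is not regular.

a*b* − {a^n b^n} = {a^n b^m : n ≠ m}. If this were regular, then its complement intersected with a*b*, namely {a^n b^n : n ≥ 0}, would be regular too (closure under complement and intersection) — contradiction. So L₁ − L₂ is not regular.

Note that the bare facts "L₁ regular, L₂ non-regular" do not settle the question by themselves: the closure of regular languages under ∪, ∩, complement and difference applies only when BOTH operands are regular. With a non-regular operand the result can come out regular or non-regular depending on the specific languages, so one has to work out L₁ − L₂ for this particular pair, as above.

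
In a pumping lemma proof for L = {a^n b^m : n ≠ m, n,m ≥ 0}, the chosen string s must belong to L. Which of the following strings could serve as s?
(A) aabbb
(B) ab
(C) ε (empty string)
(A) aabbb

The pumping lemma is applied to a string s that lies in L, so first check membership of each option:
- (A) aabbb = a^2 b^3 with 2 ≠ 3, so it is in L ✓
- (B) ab = a^1 b^1 has n = m = 1, so it is not in L ✗
- (C) ε = a^0 b^0 has n = m = 0, so it is not in L ✗

Only (A) aabbb is in L, so it is the only candidate that could play the role of s.
(In a complete proof one picks s in terms of the pumping length p so that |s| ≥ p is guaranteed; a fixed string like aabbb illustrates the shape of such an s.)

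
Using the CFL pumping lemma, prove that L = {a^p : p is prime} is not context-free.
Assume for contradiction that L is context-free, and let p ≥ 1 be the pumping length given by the pumping lemma for CFLs.
Choose a prime q with q ≥ p and let s = a^q. Then s ∈ L and |s| = q ≥ p.
By the CFL pumping lemma, s = uvxyz for some u, v, x, y, z with |vxy| ≤ p, |vy| ≥ 1, and uv^i xy^i z ∈ L for every i ≥ 0.
All symbols are a's, so only lengths matter: let k = |vy|, with 1 ≤ k ≤ p. Then |uv^i xy^i z| = q + (i − 1)k.

Take i = q + 1: the length is q + qk = q(k + 1).
Both factors satisfy q ≥ 2 and k + 1 ≥ 2, so q(k + 1) is composite and uv^(q+1) xy^(q+1) z ∉ L.

This contradicts the CFL pumping lemma, which requires uv^i xy^i z ∈ L for all i ≥ 0.
Hence L = {a^p : p is prime} is not context-free. ∎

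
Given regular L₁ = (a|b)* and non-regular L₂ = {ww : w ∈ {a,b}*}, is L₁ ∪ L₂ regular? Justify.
Yes — L₁ ∪ L₂ is regular.

{ww} ⊆ (a|b)*, so L₁ ∪ L₂ = (a|b)*, which is regular.

Note that the bare facts "L₁ regular, L₂ non-regular" do not settle the question by themselves: the closure of regular languages under ∪, ∩, complement and difference applies only when BOTH operands are regular. With a non-regular operand the result can come out regular or non-regular depending on the specific languages, so one has to work out L₁ ∪ L₂ for this particular pair, as above.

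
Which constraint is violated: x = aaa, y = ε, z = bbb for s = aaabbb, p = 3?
Violated: |y| > 0

The decomposition x = aaa, y = ε, z = bbb for s = aaabbb with p = 3
violates the constraint: |y| > 0

|y| = 0, but the pumping lemma requires |y| > 0 (y must be non-empty).

Pumping lemma constraints:
1. xyz = s (decomposition is valid)
2. |xy| ≤ p
3. |y| > 0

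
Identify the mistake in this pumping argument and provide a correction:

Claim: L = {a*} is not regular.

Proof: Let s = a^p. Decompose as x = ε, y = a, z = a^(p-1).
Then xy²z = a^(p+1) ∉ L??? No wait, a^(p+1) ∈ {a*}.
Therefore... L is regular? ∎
Error: The proof attempts to show a*  is not regular, but a* IS regular!

Correction: a* is a regular language (recognized by a simple DFA with one accepting state and self-loop on 'a'). The pumping lemma can only prove non-regularity, not regularity. For regular languages, pumping always works.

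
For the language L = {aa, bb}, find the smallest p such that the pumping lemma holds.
p = 3

For a finite language L, the pumping lemma holds vacuously if p > max|s| for s ∈ L.

The longest string in L = {aa, bb} has length 2.
If p = 3, then no string s ∈ L has |s| ≥ p, so the condition is vacuously true.

The minimum pumping length is p = 3.

Why no smaller p works: for any p ≤ 2, the longest string s ∈ L has |s| = 2 ≥ p, so it would
have to be pumpable; but pumping up (i = 2, 3, ...) produces ever longer strings, which cannot all lie in the
finite language L. So the pumping property fails for every p ≤ 2.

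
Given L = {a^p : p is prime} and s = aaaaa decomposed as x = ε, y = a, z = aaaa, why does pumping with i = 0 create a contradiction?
xy⁰z = aaaa ∉ L

Pumping with i = 0 replaces y = a by y⁰ = ε:
- Original: s = xyz = aaaaa; aaaaa has length 5, which is prime, so it is in L
- Pumped: xy⁰z = ε · ε · aaaa = aaaa
- aaaa has length 4 = 2 × 2, which is not prime, so it is not in L

The pumping lemma would require xy⁰z ∈ L, so this decomposition yields a contradiction.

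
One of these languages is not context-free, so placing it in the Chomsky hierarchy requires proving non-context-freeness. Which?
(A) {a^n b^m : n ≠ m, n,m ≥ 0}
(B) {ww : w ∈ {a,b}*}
(B) {ww : w ∈ {a,b}*}

(B) {ww : w ∈ {a,b}*} requires the CFL pumping lemma.

- {a^n b^m : n ≠ m, n,m ≥ 0} is context-free (but not regular)
  • Can be shown non-regular with the regular pumping lemma
  • After pumping a's, we can make n = m

- {ww : w ∈ {a,b}*} is NOT context-free
  • Requires the CFL pumping lemma to prove
  • Cannot verify equality of two arbitrary substrings

The CFL pumping lemma is "stronger" in that it can prove non-membership
in the larger class of context-free languages.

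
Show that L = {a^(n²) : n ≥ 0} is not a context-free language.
Assume for contradiction that L is context-free, and let p ≥ 1 be the pumping length given by the pumping lemma for CFLs.
Choose s = a^(p²). Then s ∈ L and |s| = p² ≥ p.
By the CFL pumping lemma, s = uvxyz for some u, v, x, y, z with |vxy| ≤ p, |vy| ≥ 1, and uv^i xy^i z ∈ L for every i ≥ 0.
All symbols are a's, so only lengths matter: let k = |vy|, with 1 ≤ k ≤ |vxy| ≤ p.

Take i = 2: |uv²xy²z| = p² + k, and p² < p² + k ≤ p² + p < (p + 1)².
So the length lies strictly between consecutive squares and is not a perfect square; uv²xy²z ∉ L.

This contradicts the CFL pumping lemma, which requires uv^i xy^i z ∈ L for all i ≥ 0.
Hence L = {a^(n²) : n ≥ 0} is not context-free. ∎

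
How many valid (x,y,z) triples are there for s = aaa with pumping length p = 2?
3

For s = 'aaa' with pumping length p = 2:

Constraints: |xy| ≤ 2, |y| > 0

Valid decompositions (|xy| ≤ p, |y| ≥ 1):
  • x='', y='a', z='aa'
  • x='a', y='a', z='a'
  • x='', y='aa', z='a'

Total count: 3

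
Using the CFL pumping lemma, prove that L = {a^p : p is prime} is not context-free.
Assume for contradiction that L is context-free, and let p ≥ 1 be the pumping length given by the pumping lemma for CFLs.
Choose a prime q with q ≥ p and let s = a^q. Then s ∈ L and |s| = q ≥ p.
By the CFL pumping lemma, s = uvxyz for some u, v, x, y, z with |vxy| ≤ p, |vy| ≥ 1, and uv^i xy^i z ∈ L for every i ≥ 0.
All symbols are a's, so only lengths matter: let k = |vy|, with 1 ≤ k ≤ p. Then |uv^i xy^i z| = q + (i − 1)k.

Take i = q + 1: the length is q + qk = q(k + 1).
Both factors satisfy q ≥ 2 and k + 1 ≥ 2, so q(k + 1) is composite and uv^(q+1) xy^(q+1) z ∉ L.

This contradicts the CFL pumping lemma, which requires uv^i xy^i z ∈ L for all i ≥ 0.
Hence L = {a^p : p is prime} is not context-free. ∎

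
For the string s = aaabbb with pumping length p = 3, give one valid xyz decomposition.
x = 'a', y = 'a', z = 'abbb'

For s = aaabbb and p = 3, one valid decomposition is:
- x = 'a' (length 1)
- y = 'a' (length 1)
- z = 'abbb' (length 4)

Verification:
- xyz = 'a' + 'a' + 'abbb' = aaabbb ✓
- |xy| = 2 ≤ 3 ✓
- |y| = 1 > 0 ✓

All pumping lemma constraints are satisfied.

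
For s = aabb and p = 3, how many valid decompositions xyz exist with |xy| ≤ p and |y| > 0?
6

For s = 'aabb' with pumping length p = 3:

Constraints: |xy| ≤ 3, |y| > 0

Valid decompositions (|xy| ≤ p, |y| ≥ 1):
  • x='', y='a', z='abb'
  • x='a', y='a', z='bb'
  • x='', y='aa', z='bb'
  • x='aa', y='b', z='b'
  • x='a', y='ab', z='b'
  • x='', y='aab', z='b'

Total count: 6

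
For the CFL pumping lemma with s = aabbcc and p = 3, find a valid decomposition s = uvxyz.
u='aa', v='b', x='b', y='c', z='c'

For s = aabbcc with pumping length p = 3:

One valid decomposition:
- u = 'aa'
- v = 'b'
- x = 'b'
- y = 'c'
- z = 'c'

Verification:
- uvxyz = 'aa' + 'b' + 'b' + 'c' + 'c' = aabbcc ✓
- |vxy| = |'bbc'| = 3 ≤ 3 ✓
- |vy| = |'bc'| = 2 > 0 ✓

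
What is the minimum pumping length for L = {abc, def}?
p = 4

For a finite language L, the pumping lemma holds vacuously if p > max|s| for s ∈ L.

The longest string in L = {abc, def} has length 3.
If p = 4, then no string s ∈ L has |s| ≥ p, so the condition is vacuously true.

The minimum pumping length is p = 4.

Why no smaller p works: for any p ≤ 3, the longest string s ∈ L has |s| = 3 ≥ p, so it would
have to be pumpable; but pumping up (i = 2, 3, ...) produces ever longer strings, which cannot all lie in the
finite language L. So the pumping property fails for every p ≤ 3.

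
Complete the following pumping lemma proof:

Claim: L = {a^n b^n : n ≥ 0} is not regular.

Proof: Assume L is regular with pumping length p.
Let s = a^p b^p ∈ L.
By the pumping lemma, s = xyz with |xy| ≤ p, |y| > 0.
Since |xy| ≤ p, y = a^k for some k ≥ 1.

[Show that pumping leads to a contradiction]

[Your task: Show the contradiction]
Consider xy²z = a^(p+k) b^p.

Since k ≥ 1, we have p + k > p.
So xy²z has more a's than b's: (p+k) a's vs p b's.
This means xy²z ∉ L because a^n b^n requires equal counts.

This contradicts the pumping lemma which states xy²z ∈ L.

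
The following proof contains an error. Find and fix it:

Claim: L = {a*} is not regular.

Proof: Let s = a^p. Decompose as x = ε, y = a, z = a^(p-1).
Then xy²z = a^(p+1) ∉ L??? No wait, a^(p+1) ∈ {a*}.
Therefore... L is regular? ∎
Error: The proof attempts to show a*  is not regular, but a* IS regular!

Correction: a* is a regular language (recognized by a simple DFA with one accepting state and self-loop on 'a'). The pumping lemma can only prove non-regularity, not regularity. For regular languages, pumping always works.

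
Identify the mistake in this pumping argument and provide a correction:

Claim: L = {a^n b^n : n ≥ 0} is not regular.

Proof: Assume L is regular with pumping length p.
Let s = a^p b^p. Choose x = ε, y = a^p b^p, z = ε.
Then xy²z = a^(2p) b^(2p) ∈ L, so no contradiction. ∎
Error: The decomposition violates |xy| ≤ p. With y = a^p b^p, |xy| = |y| = 2p > p. (The proof also miscomputes xy²z, which would be a^p b^p a^p b^p rather than a^(2p) b^(2p), and it wrongly treats one harmless decomposition as settling the matter — the prover does not get to choose the decomposition.)

Correction: The pumping lemma requires |xy| ≤ p, and the argument must handle every decomposition satisfying |xy| ≤ p, |y| ≥ 1. Since s starts with p a's, any such y consists only of a's, say y = a^k with k ≥ 1. Then xy²z = a^(p+k) b^p has unequal numbers of a's and b's, so xy²z ∉ L — the required contradiction.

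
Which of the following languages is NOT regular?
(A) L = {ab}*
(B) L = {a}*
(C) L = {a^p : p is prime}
(C) {a^p : p is prime}

(C) L = {a^p : p is prime} is NOT regular.

The pumping lemma can be used to prove this:
After pumping, the length becomes composite

The other languages are regular because they can be recognized by finite automata.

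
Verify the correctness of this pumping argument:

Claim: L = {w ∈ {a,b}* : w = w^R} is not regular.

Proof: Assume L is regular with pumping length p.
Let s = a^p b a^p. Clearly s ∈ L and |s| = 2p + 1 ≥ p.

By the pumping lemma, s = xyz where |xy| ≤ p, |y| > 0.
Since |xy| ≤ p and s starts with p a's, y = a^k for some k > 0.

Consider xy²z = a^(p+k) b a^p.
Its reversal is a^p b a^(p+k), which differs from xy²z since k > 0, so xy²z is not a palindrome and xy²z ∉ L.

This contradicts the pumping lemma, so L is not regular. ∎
The proof is correct.

This proof is valid because:
1. s = a^p b a^p is in L and is chosen in terms of p, so |s| ≥ p holds for every p
2. The decomposition analysis is correct: |xy| ≤ p forces y to lie inside the leading a's
3. The contradiction is valid: a^(p+k) b a^p has more a's before the b than after it, so it is not a palindrome
4. The conclusion follows logically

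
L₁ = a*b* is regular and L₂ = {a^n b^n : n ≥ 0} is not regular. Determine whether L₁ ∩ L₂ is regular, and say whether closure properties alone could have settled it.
No — L₁ ∩ L₂ is not regular.

Every string a^n b^n already lies in a*b*, so L₁ ∩ L₂ = {a^n b^n : n ≥ 0} = L₂ itself, which is the standard non-regular language (pump s = a^p b^p).

Note that the bare facts "L₁ regular, L₂ non-regular" do not settle the question by themselves: the closure of regular languages under ∪, ∩, complement and difference applies only when BOTH operands are regular. With a non-regular operand the result can come out regular or non-regular depending on the specific languages, so one has to work out L₁ ∩ L₂ for this particular pair, as above.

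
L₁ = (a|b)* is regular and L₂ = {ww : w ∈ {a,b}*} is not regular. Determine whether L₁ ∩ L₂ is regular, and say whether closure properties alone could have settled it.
No — L₁ ∩ L₂ is not regular.

(a|b)* is all strings over {a,b}, so L₁ ∩ L₂ = {ww : w ∈ {a,b}*} = L₂ itself, which is not regular (pump s = a^p b a^p b).

Note that the bare facts "L₁ regular, L₂ non-regular" do not settle the question by themselves: the closure of regular languages under ∪, ∩, complement and difference applies only when BOTH operands are regular. With a non-regular operand the result can come out regular or non-regular depending on the specific languages, so one has to work out L₁ ∩ L₂ for this particular pair, as above.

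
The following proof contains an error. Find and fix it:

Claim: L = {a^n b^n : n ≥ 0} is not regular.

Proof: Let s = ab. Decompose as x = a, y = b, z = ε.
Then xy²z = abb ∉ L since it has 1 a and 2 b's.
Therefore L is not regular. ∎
Error: The string s = ab might be shorter than the pumping length p.

Correction: Choose s = a^p b^p to ensure |s| ≥ p. Also, the decomposition is wrong: with |xy| ≤ p, y cannot include b's when s starts with p a's.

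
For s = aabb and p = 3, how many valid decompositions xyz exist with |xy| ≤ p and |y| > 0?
6

For s = 'aabb' with pumping length p = 3:

Constraints: |xy| ≤ 3, |y| > 0

Valid decompositions (|xy| ≤ p, |y| ≥ 1):
  • x='', y='a', z='abb'
  • x='a', y='a', z='bb'
  • x='', y='aa', z='bb'
  • x='aa', y='b', z='b'
  • x='a', y='ab', z='b'
  • x='', y='aab', z='b'

Total count: 6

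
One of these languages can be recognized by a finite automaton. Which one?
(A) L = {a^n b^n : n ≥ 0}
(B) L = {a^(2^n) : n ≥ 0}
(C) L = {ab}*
(C) {ab}*

(C) L = {ab}* is regular.

This can be recognized by a finite automaton (DFA/NFA).
Regular expressions like {ab}* define regular languages.

The other choices are not regular:
- {a^n b^n : n ≥ 0}: After pumping, the number of a's and b's become unequal
- {a^(2^n) : n ≥ 0}: After pumping, length is no longer a power of 2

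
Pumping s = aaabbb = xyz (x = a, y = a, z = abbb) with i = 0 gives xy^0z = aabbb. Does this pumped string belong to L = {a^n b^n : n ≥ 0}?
No

xy⁰z = a · ε · abbb = aabbb.
aabbb has 2 a's and 3 b's; 2 ≠ 3, so it is not in L.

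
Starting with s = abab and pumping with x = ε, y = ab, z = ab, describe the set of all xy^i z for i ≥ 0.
{xy^i z : i ≥ 0} = {(ab)^(i+1) : i ≥ 0} = {ab, abab, ababab, ...}

With x = ε, y = ab, z = ab: Pumping 'ab' gives strings of alternating a's and b's.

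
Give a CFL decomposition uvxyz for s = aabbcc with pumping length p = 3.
u='aa', v='b', x='b', y='c', z='c'

For s = aabbcc with pumping length p = 3:

One valid decomposition:
- u = 'aa'
- v = 'b'
- x = 'b'
- y = 'c'
- z = 'c'

Verification:
- uvxyz = 'aa' + 'b' + 'b' + 'c' + 'c' = aabbcc ✓
- |vxy| = |'bbc'| = 3 ≤ 3 ✓
- |vy| = |'bc'| = 2 > 0 ✓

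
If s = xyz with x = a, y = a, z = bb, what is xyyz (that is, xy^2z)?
aaabb

Given x = 'a', y = 'a', z = 'bb' and i = 2:

xy^2z = x + y·y·...·y (2 times) + z
       = 'a' + 'a'^2 + 'bb'
       = 'a' + 'aa' + 'bb'
       = 'aaabb'

The pumped string is 'aaabb' with length 5.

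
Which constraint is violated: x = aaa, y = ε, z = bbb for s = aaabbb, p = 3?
Violated: |y| > 0

The decomposition x = aaa, y = ε, z = bbb for s = aaabbb with p = 3
violates the constraint: |y| > 0

|y| = 0, but the pumping lemma requires |y| > 0 (y must be non-empty).

Pumping lemma constraints:
1. xyz = s (decomposition is valid)
2. |xy| ≤ p
3. |y| > 0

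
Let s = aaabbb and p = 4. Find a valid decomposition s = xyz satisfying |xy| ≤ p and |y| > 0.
x = '', y = 'aaa', z = 'bbb'

For s = aaabbb and p = 4, one valid decomposition is:
- x = '' (length 0)
- y = 'aaa' (length 3)
- z = 'bbb' (length 3)

Verification:
- xyz = '' + 'aaa' + 'bbb' = aaabbb ✓
- |xy| = 3 ≤ 4 ✓
- |y| = 3 > 0 ✓

All pumping lemma constraints are satisfied.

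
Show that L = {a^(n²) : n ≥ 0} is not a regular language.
Assume for contradiction that L is regular, and let p ≥ 1 be the pumping length given by the pumping lemma.
Choose s = a^(p²). Then s ∈ L and |s| = p² ≥ p.
By the pumping lemma, s = xyz for some x, y, z with |xy| ≤ p, |y| ≥ 1, and xy^i z ∈ L for every i ≥ 0.
Here y = a^k for some k with 1 ≤ k ≤ |xy| ≤ p.

Take i = 2: |xy²z| = p² + k.
Now p² < p² + k ≤ p² + p < p² + 2p + 1 = (p + 1)².
So |xy²z| lies strictly between the consecutive squares p² and (p + 1)², hence is not a perfect square, and xy²z ∉ L.

This contradicts the pumping lemma, which requires xy^i z ∈ L for all i ≥ 0.
Hence L = {a^(n²) : n ≥ 0} is not regular. ∎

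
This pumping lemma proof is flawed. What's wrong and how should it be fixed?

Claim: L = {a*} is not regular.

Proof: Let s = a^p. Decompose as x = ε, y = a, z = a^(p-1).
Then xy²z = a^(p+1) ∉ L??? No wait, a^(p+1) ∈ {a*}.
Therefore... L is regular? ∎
Error: The proof attempts to show a*  is not regular, but a* IS regular!

Correction: a* is a regular language (recognized by a simple DFA with one accepting state and self-loop on 'a'). The pumping lemma can only prove non-regularity, not regularity. For regular languages, pumping always works.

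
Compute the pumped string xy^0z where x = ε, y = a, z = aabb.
aabb

Given x = '', y = 'a', z = 'aabb' and i = 0:

xy^0z = x + y·y·...·y (0 times) + z
       = '' + 'a'^0 + 'aabb'
       = '' + '' + 'aabb'
       = 'aabb'

The pumped string is 'aabb' with length 4.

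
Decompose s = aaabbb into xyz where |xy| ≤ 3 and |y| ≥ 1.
x = '', y = 'aa', z = 'abbb'

For s = aaabbb and p = 3, one valid decomposition is:
- x = '' (length 0)
- y = 'aa' (length 2)
- z = 'abbb' (length 4)

Verification:
- xyz = '' + 'aa' + 'abbb' = aaabbb ✓
- |xy| = 2 ≤ 3 ✓
- |y| = 2 > 0 ✓

All pumping lemma constraints are satisfied.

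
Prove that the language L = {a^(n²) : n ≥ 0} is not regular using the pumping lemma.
Assume for contradiction that L is regular, and let p ≥ 1 be the pumping length given by the pumping lemma.
Choose s = a^(p²). Then s ∈ L and |s| = p² ≥ p.
By the pumping lemma, s = xyz for some x, y, z with |xy| ≤ p, |y| ≥ 1, and xy^i z ∈ L for every i ≥ 0.
Here y = a^k for some k with 1 ≤ k ≤ |xy| ≤ p.

Take i = 2: |xy²z| = p² + k.
Now p² < p² + k ≤ p² + p < p² + 2p + 1 = (p + 1)².
So |xy²z| lies strictly between the consecutive squares p² and (p + 1)², hence is not a perfect square, and xy²z ∉ L.

This contradicts the pumping lemma, which requires xy^i z ∈ L for all i ≥ 0.
Hence L = {a^(n²) : n ≥ 0} is not regular. ∎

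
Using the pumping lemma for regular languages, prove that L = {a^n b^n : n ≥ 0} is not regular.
Assume for contradiction that L is regular, and let p ≥ 1 be the pumping length given by the pumping lemma.
Choose s = a^p b^p. Then s ∈ L and |s| = 2p ≥ p.
By the pumping lemma, s = xyz for some x, y, z with |xy| ≤ p, |y| ≥ 1, and xy^i z ∈ L for every i ≥ 0.
Since |xy| ≤ p and the first p symbols of s are all a's, we must have y = a^k for some k with 1 ≤ k ≤ p.

Take i = 0: xy⁰z = a^(p − k) b^p.
This string has p − k a's but p b's, and p − k < p because k ≥ 1. So xy⁰z ∉ L.

This contradicts the pumping lemma, which requires xy^i z ∈ L for all i ≥ 0.
Hence L = {a^n b^n : n ≥ 0} is not regular. ∎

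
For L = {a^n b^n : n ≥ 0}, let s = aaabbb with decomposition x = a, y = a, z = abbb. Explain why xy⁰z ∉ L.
xy⁰z = aabbb ∉ L

Pumping with i = 0 replaces y = a by y⁰ = ε:
- Original: s = xyz = aaabbb; aaabbb = a^3 b^3 has equal counts (3 = 3), so it is in L
- Pumped: xy⁰z = a · ε · abbb = aabbb
- aabbb has 2 a's and 3 b's; 2 ≠ 3, so it is not in L

The pumping lemma would require xy⁰z ∈ L, so this decomposition yields a contradiction.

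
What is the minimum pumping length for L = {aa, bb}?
p = 3

For a finite language L, the pumping lemma holds vacuously if p > max|s| for s ∈ L.

The longest string in L = {aa, bb} has length 2.
If p = 3, then no string s ∈ L has |s| ≥ p, so the condition is vacuously true.

The minimum pumping length is p = 3.

Why no smaller p works: for any p ≤ 2, the longest string s ∈ L has |s| = 2 ≥ p, so it would
have to be pumpable; but pumping up (i = 2, 3, ...) produces ever longer strings, which cannot all lie in the
finite language L. So the pumping property fails for every p ≤ 2.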